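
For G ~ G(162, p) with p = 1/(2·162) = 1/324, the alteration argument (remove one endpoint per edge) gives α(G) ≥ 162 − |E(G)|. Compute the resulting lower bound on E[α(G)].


E[|E(G)|] = C(162, 2)·p = 13041 · (1/324) = 161/4.
E[α(G)] ≥ n − E[|E(G)|] = 162 − 161/4 = 487/4.
Numerically: ≈ 121.75000.
(This is only a lower bound; the true E[α(G)] may be larger.)

E[α(G)] ≥ 487/4 ≈ 121.75000.


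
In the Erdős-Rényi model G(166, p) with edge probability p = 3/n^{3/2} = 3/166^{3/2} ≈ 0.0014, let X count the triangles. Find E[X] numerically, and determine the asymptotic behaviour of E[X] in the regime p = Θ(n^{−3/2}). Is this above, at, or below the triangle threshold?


Number of potential triangles: C(166, 3) = 748660.
Each occurs with probability p³ ≈ (0.0014)³ ≈ 2.75980e-09.
By linearity: E[X] = C(166, 3)·p³ ≈ 748660 · 2.75980e-09 ≈ 0.002.
Since α = 3/2 > 1, p = c/n^{3/2} = o(1/n) is below the triangle threshold p ~ 1/n. Asymptotically E[X] ~ (c³/6)·n^{3(1−α)} = (3³/6)·n^{-1.5} → 0, so by Markov's inequality G has no triangles w.h.p.

E[X] ≈ 0.002; in regime p = Θ(1/n^{3/2}) E[X] tends to 0 (below the triangle threshold p ~ 1/n).


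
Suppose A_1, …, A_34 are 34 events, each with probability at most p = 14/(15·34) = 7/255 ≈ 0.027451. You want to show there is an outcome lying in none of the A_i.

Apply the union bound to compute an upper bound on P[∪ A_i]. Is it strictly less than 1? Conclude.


Union bound: P[∪_{i=1}^{34} A_i] ≤ Σ_i P[A_i] ≤ 34·p = 34·(7/255) = 14/15.
Numerically: 14/15 ≈ 0.933333.
Is 14/15 < 1? YES.
Since P[∪ A_i] ≤ 14/15 < 1, the complement has P[∩ A_i^c] ≥ 1 − 14/15 = 1/15 > 0, so some outcome avoids every A_i.

34·p = 14/15 ≈ 0.933333; existence CERTIFIED by the union bound.


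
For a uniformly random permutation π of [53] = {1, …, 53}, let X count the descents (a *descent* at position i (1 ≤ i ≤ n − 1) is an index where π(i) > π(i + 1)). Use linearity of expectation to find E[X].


Write X = Σ X_I over i = 1, …, 52, with X_I the indicator of one descent.
There are 52 indicators.
For each fixed i, the pair (π(i), π(i+1)) is a uniformly random ordered pair of distinct values from {1, …, 53}; by symmetry P[π(i) > π(i+1)] = 1/2.
By linearity: E[X] = 52 · (1/2) = (53 − 1) · (1/2) = 26 ≈ 26.00000.

E[X] = 26 = 26.00000.


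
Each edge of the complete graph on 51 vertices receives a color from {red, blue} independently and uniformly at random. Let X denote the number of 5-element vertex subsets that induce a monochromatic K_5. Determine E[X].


Let X = Σ_S X_S over the C(51, 5) = 2349060 subsets S of size 5, where X_S = 1 if the K_5 on S is monochromatic.
For a fixed S, the K_5 on S has C(5, 2) = 10 edges. P[all 10 edges red] = (1/2)^10, and likewise for blue, so P[monochromatic] = 2·(1/2)^10 = 2^{1 − 10} = 1/512.
By linearity: E[X] = C(51, 5) · 2^{1 − 10} = 2349060 · 1/512 = 587265/128.
Numerically: E[X] ≈ 4588.00781.

E[X] = C(51,5)·2^(1−C(5,2)) = 587265/128 ≈ 4588.00781.


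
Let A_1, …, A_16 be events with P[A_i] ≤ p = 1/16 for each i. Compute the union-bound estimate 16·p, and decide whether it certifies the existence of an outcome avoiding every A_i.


Union bound: P[∪_{i=1}^{16} A_i] ≤ Σ_i P[A_i] ≤ 16·p = 16·(1/16) = 1.
Numerically: 1 ≈ 1.0000.
Is 1 < 1? NO.
Since the bound 1 is ≥ 1, the union bound is uninformative here; it does NOT by itself certify existence.

16·p = 1 ≈ 1.0000; existence NOT certified by the union bound.


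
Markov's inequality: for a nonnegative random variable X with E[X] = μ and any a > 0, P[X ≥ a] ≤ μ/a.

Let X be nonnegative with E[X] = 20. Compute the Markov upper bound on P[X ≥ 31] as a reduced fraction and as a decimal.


μ = E[X] = 20, a = 31.
Markov: P[X ≥ 31] ≤ μ/a = (20)/31 = 20/31.
Numerically: ≈ 0.645.
(Since a = 31 > μ = 20.000, the bound 20/31 is < 1 and informative.)

P[X ≥ 31] ≤ 20/31 ≈ 0.645.


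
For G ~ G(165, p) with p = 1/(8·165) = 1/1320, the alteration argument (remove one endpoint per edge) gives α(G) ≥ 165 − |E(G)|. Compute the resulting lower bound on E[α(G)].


E[|E(G)|] = C(165, 2)·p = 13530 · (1/1320) = 41/4.
E[α(G)] ≥ n − E[|E(G)|] = 165 − 41/4 = 619/4.
Numerically: ≈ 154.750.
(This is only a lower bound; the true E[α(G)] may be larger.)

E[α(G)] ≥ 619/4 ≈ 154.750.


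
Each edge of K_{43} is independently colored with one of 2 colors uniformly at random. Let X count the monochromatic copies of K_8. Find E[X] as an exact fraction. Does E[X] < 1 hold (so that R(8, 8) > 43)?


E[X] = C(43, 8) · 2^{1 − 28} = 145008513 · 2^{−27} = 145008513/134217728.
As a reduced fraction: E[X] = 145008513/134217728 ≈ 1.0803976.
Is E[X] < 1? NO.
Since E[X] ≥ 1, the first-moment bound is inconclusive at n = 43; it does NOT by itself certify R(8, 8) > 43.

E[X] = 145008513/134217728 ≈ 1.0803976; E[X] ≥ 1; first-moment method inconclusive here.


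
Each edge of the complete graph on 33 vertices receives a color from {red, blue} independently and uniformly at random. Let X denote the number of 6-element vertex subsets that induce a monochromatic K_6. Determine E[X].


Let X = Σ_S X_S over the C(33, 6) = 1107568 subsets S of size 6, where X_S = 1 if the K_6 on S is monochromatic.
For a fixed S, the K_6 on S has C(6, 2) = 15 edges. P[all 15 edges red] = (1/2)^15, and likewise for blue, so P[monochromatic] = 2·(1/2)^15 = 2^{1 − 15} = 1/16384.
By linearity: E[X] = C(33, 6) · 2^{1 − 15} = 1107568 · 1/16384 = 69223/1024.
Numerically: E[X] ≈ 67.6006.

E[X] = C(33,6)·2^(1−C(6,2)) = 69223/1024 ≈ 67.6006.


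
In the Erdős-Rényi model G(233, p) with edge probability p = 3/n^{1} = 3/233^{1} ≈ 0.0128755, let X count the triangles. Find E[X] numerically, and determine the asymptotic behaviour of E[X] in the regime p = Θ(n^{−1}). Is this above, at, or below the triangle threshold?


Number of potential triangles: C(233, 3) = 2081156.
Each occurs with probability p³ ≈ (0.0128755)³ ≈ 2.13449922e-06.
By linearity: E[X] = C(233, 3)·p³ ≈ 2081156 · 2.13449922e-06 ≈ 4.442226.
Here α = 1, so p = 3/n is exactly at the triangle threshold p ~ 1/n. Asymptotically E[X] → c³/6 = 3³/6 = 9/2 ≈ 4.500000, a bounded constant. In this regime the triangle count is asymptotically Poisson(c³/6).

E[X] ≈ 4.442226; in regime p = Θ(1/n^{1}) E[X] stays bounded (at the triangle threshold p ~ 1/n).


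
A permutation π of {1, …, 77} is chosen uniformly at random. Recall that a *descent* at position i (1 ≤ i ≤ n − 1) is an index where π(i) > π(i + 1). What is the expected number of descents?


Write X = Σ X_I over i = 1, …, 76, with X_I the indicator of one descent.
There are 76 indicators.
For each fixed i, the pair (π(i), π(i+1)) is a uniformly random ordered pair of distinct values from {1, …, 77}; by symmetry P[π(i) > π(i+1)] = 1/2.
By linearity: E[X] = 76 · (1/2) = (77 − 1) · (1/2) = 38 ≈ 38.000000.

E[X] = 38 = 38.000000.


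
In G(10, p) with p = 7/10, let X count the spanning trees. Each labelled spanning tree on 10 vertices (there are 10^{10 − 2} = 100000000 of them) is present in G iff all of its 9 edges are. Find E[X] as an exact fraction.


K_10 has 10^{10 − 2} = 100000000 labelled spanning trees.
For each such spanning tree H, let X_H = 1 if all 9 edges of H are present in G. Then P[X_H = 1] = p^{9} = (7/10)^{9} = 40353607/1000000000.
By linearity: E[X] = Σ_H E[X_H] = 100000000 · p^{9} = 100000000 · 40353607/1000000000 = 40353607/10.
Numerically: E[X] ≈ 4.03536e+06.

E[X] = 100000000 · (7/10)^{9} = 40353607/10 ≈ 4.03536e+06.


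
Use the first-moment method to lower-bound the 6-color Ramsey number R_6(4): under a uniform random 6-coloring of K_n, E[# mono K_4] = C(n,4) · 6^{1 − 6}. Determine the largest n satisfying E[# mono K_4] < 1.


We need C(n, 4) · 6^{1 − 6} < 1, i.e. C(n, 4) < 6^{6 − 1} = 7776.
Check values of n near the boundary:
  n = 18: C(18, 4) = 3060; 3060 < 7776? YES
  n = 19: C(19, 4) = 3876; 3876 < 7776? YES
  n = 20: C(20, 4) = 4845; 4845 < 7776? YES
  n = 21: C(21, 4) = 5985; 5985 < 7776? YES
  n = 22: C(22, 4) = 7315; 7315 < 7776? YES
  n = 23: C(23, 4) = 8855; 8855 < 7776? NO
  n = 24: C(24, 4) = 10626; 10626 < 7776? NO
  n = 25: C(25, 4) = 12650; 12650 < 7776? NO
The largest n with C(n, 4) < 7776 is n = 22 (where E[X] = 7315/7776 ≈ 0.941). Hence R_6(4) > 22, i.e. R_6(4) ≥ 23.

Largest n = 22; hence R_6(4) > 22.


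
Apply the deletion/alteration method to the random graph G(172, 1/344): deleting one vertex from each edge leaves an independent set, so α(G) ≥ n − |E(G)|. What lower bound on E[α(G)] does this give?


E[|E(G)|] = C(172, 2)·p = 14706 · (1/344) = 171/4.
E[α(G)] ≥ n − E[|E(G)|] = 172 − 171/4 = 517/4.
Numerically: ≈ 129.2500.
(This is only a lower bound; the true E[α(G)] may be larger.)

E[α(G)] ≥ 517/4 ≈ 129.2500.


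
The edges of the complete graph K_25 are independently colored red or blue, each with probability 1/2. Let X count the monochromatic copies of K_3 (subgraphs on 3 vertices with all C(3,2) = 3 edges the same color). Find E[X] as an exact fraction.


Let X = Σ_S X_S over the C(25, 3) = 2300 subsets S of size 3, where X_S = 1 if the K_3 on S is monochromatic.
For a fixed S, the K_3 on S has C(3, 2) = 3 edges. P[all 3 edges red] = (1/2)^3, and likewise for blue, so P[monochromatic] = 2·(1/2)^3 = 2^{1 − 3} = 1/4.
By linearity: E[X] = C(25, 3) · 2^{1 − 3} = 2300 · 1/4 = 575.
Numerically: E[X] ≈ 575.000.

E[X] = C(25,3)·2^(1−C(3,2)) = 575 ≈ 575.000.


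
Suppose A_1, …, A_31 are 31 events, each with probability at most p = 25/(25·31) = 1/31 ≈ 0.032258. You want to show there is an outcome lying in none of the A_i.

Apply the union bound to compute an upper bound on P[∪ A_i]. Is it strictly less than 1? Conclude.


Union bound: P[∪_{i=1}^{31} A_i] ≤ Σ_i P[A_i] ≤ 31·p = 31·(1/31) = 1.
Numerically: 1 ≈ 1.000000.
Is 1 < 1? NO.
Since the bound 1 is ≥ 1, the union bound is uninformative here; it does NOT by itself certify existence.

31·p = 1 ≈ 1.000000; existence NOT certified by the union bound.


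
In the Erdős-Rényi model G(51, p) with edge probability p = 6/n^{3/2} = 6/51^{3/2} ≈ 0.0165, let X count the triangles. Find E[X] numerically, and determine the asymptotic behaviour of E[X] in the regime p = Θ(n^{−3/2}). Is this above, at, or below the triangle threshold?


Number of potential triangles: C(51, 3) = 20825.
Each occurs with probability p³ ≈ (0.0165)³ ≈ 4.47083e-06.
By linearity: E[X] = C(51, 3)·p³ ≈ 20825 · 4.47083e-06 ≈ 0.093.
Since α = 3/2 > 1, p = c/n^{3/2} = o(1/n) is below the triangle threshold p ~ 1/n. Asymptotically E[X] ~ (c³/6)·n^{3(1−α)} = (6³/6)·n^{-1.5} → 0, so by Markov's inequality G has no triangles w.h.p.

E[X] ≈ 0.093; in regime p = Θ(1/n^{3/2}) E[X] tends to 0 (below the triangle threshold p ~ 1/n).


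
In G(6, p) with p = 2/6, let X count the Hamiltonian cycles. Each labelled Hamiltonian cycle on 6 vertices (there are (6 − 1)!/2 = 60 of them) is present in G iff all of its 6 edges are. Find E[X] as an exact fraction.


K_6 has (6 − 1)!/2 = 60 labelled Hamiltonian cycles.
For each such Hamiltonian cycle H, let X_H = 1 if all 6 edges of H are present in G. Then P[X_H = 1] = p^{6} = (1/3)^{6} = 1/729.
By linearity of expectation: E[X] = Σ_H E[X_H] = 60 · p^{6} = 60 · 1/729 = 20/243.
Numerically: E[X] ≈ 0.0823045.

E[X] = 60 · (1/3)^{6} = 20/243 ≈ 0.0823045.


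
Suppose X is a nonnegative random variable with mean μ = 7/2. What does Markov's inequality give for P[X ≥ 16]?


μ = E[X] = 7/2, a = 16.
Markov: P[X ≥ 16] ≤ μ/a = (7/2)/16 = 7/32.
Numerically: ≈ 0.21875.
(Since a = 16 > μ = 3.50000, the bound 7/32 is < 1 and informative.)

P[X ≥ 16] ≤ 7/32 ≈ 0.21875.


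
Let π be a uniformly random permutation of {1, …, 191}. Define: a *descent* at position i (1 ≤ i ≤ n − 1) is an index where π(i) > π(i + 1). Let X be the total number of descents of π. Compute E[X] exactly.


Write X = Σ X_I over i = 1, …, 190, with X_I the indicator of one descent.
There are 190 indicators.
For each fixed i, the pair (π(i), π(i+1)) is a uniformly random ordered pair of distinct values from {1, …, 191}; by symmetry P[π(i) > π(i+1)] = 1/2.
By linearity: E[X] = 190 · (1/2) = (191 − 1) · (1/2) = 95 ≈ 95.000.

E[X] = 95 = 95.000.


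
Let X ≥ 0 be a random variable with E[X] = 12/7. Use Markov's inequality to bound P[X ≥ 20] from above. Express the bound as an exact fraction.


μ = E[X] = 12/7, a = 20.
Markov: P[X ≥ 20] ≤ μ/a = (12/7)/20 = 3/35.
Numerically: ≈ 0.08571.
(Since a = 20 > μ = 1.71429, the bound 3/35 is < 1 and informative.)

P[X ≥ 20] ≤ 3/35 ≈ 0.08571.


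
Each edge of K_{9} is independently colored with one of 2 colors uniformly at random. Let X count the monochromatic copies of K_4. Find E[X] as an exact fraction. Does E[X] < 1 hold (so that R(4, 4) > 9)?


E[X] = C(9, 4) · 2^{1 − 6} = 126 · 2^{−5} = 126/32.
As a reduced fraction: E[X] = 63/16 ≈ 3.93750.
Is E[X] < 1? NO.
Since E[X] ≥ 1, the first-moment bound is inconclusive at n = 9; it does NOT by itself certify R(4, 4) > 9.

E[X] = 63/16 ≈ 3.93750; E[X] ≥ 1; first-moment method inconclusive here.


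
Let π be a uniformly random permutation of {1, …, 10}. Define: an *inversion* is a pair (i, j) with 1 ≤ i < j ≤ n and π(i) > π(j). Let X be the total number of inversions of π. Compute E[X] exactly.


Write X = Σ X_I over the C(10, 2) = 45 pairs i < j, with X_I the indicator of one inversion.
There are 45 indicators.
For each fixed pair i < j, the values π(i) and π(j) are two distinct elements of {1, …, 10} in uniformly random order; by symmetry P[π(i) > π(j)] = 1/2.
By linearity: E[X] = 45 · (1/2) = C(10, 2) · (1/2) = 45/2 = 45/2 ≈ 22.5000.

E[X] = 45/2 = 22.5000.


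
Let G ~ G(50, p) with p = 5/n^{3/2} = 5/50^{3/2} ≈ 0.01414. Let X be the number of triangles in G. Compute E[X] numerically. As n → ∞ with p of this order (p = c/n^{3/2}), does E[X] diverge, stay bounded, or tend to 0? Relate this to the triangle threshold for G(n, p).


Number of potential triangles: C(50, 3) = 19600.
Each occurs with probability p³ ≈ (0.01414)³ ≈ 2.828427e-06.
By linearity: E[X] = C(50, 3)·p³ ≈ 19600 · 2.828427e-06 ≈ 0.0554.
Since α = 3/2 > 1, p = c/n^{3/2} = o(1/n) is below the triangle threshold p ~ 1/n. Asymptotically E[X] ~ (c³/6)·n^{3(1−α)} = (5³/6)·n^{-1.5} → 0, so by Markov's inequality G has no triangles w.h.p.

E[X] ≈ 0.0554; in regime p = Θ(1/n^{3/2}) E[X] tends to 0 (below the triangle threshold p ~ 1/n).


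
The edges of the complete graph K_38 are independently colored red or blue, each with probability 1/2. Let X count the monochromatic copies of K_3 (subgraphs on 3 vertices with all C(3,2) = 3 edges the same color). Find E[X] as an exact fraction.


Let X = Σ_S X_S over the C(38, 3) = 8436 subsets S of size 3, where X_S = 1 if the K_3 on S is monochromatic.
For a fixed S, the K_3 on S has C(3, 2) = 3 edges. P[all 3 edges red] = (1/2)^3, and likewise for blue, so P[monochromatic] = 2·(1/2)^3 = 2^{1 − 3} = 1/4.
Summing: E[X] = C(38, 3) · 2^{1 − 3} = 8436 · 1/4 = 2109.
Numerically: E[X] ≈ 2109.00000.

E[X] = C(38,3)·2^(1−C(3,2)) = 2109 ≈ 2109.00000.


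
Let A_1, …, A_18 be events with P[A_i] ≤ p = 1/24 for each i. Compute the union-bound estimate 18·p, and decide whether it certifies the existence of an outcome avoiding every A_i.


Union bound: P[∪_{i=1}^{18} A_i] ≤ Σ_i P[A_i] ≤ 18·p = 18·(1/24) = 3/4.
Numerically: 3/4 ≈ 0.75000.
Is 3/4 < 1? YES.
Since P[∪ A_i] ≤ 3/4 < 1, the complement has P[∩ A_i^c] ≥ 1 − 3/4 = 1/4 > 0, so some outcome avoids every A_i.

18·p = 3/4 ≈ 0.75000; existence CERTIFIED by the union bound.


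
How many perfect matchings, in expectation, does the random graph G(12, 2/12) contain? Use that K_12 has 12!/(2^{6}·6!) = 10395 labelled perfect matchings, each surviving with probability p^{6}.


K_12 has 12!/(2^{6}·6!) = 10395 labelled perfect matchings.
For each such perfect matching H, let X_H = 1 if all 6 edges of H are present in G. Then P[X_H = 1] = p^{6} = (1/6)^{6} = 1/46656.
Summing the indicators: E[X] = Σ_H E[X_H] = 10395 · p^{6} = 10395 · 1/46656 = 385/1728.
Numerically: E[X] ≈ 0.223.

E[X] = 10395 · (1/6)^{6} = 385/1728 ≈ 0.223.


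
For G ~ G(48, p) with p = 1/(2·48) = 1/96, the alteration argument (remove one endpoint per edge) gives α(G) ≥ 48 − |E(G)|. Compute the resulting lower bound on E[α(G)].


E[|E(G)|] = C(48, 2)·p = 1128 · (1/96) = 47/4.
E[α(G)] ≥ n − E[|E(G)|] = 48 − 47/4 = 145/4.
Numerically: ≈ 36.250.
(This is only a lower bound; the true E[α(G)] may be larger.)

E[α(G)] ≥ 145/4 ≈ 36.250.


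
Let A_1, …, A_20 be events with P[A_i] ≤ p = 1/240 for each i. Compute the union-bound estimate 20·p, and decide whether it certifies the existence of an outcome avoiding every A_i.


Union bound: P[∪_{i=1}^{20} A_i] ≤ Σ_i P[A_i] ≤ 20·p = 20·(1/240) = 1/12.
Numerically: 1/12 ≈ 0.0833.
Is 1/12 < 1? YES.
Since P[∪ A_i] ≤ 1/12 < 1, the complement has P[∩ A_i^c] ≥ 1 − 1/12 = 11/12 > 0, so some outcome avoids every A_i.

20·p = 1/12 ≈ 0.0833; existence CERTIFIED by the union bound.


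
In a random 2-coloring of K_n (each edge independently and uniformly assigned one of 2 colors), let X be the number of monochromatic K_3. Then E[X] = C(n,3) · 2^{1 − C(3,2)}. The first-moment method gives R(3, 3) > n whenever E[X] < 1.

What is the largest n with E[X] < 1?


We need C(n, 3) · 2^{1 − 3} < 1, i.e. C(n, 3) < 2^{3 − 1} = 4.
Check values of n near the boundary:
  n = 3: C(3, 3) = 1; 1 < 4? YES
  n = 4: C(4, 3) = 4; 4 < 4? NO
  n = 5: C(5, 3) = 10; 10 < 4? NO
The largest n with C(n, 3) < 4 is n = 3 (where E[X] = 1/4 ≈ 0.250000). Hence R(3, 3) > 3, i.e. R(3, 3) ≥ 4.

Largest n = 3; hence R(3, 3) > 3.


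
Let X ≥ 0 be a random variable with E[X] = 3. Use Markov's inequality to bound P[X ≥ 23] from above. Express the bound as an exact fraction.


μ = E[X] = 3, a = 23.
Markov: P[X ≥ 23] ≤ μ/a = (3)/23 = 3/23.
Numerically: ≈ 0.130435.
(Since a = 23 > μ = 3.000000, the bound 3/23 is < 1 and informative.)

P[X ≥ 23] ≤ 3/23 ≈ 0.130435.


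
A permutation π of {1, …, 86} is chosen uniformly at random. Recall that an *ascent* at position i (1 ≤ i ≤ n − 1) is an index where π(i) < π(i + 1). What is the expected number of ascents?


Write X = Σ X_I over i = 1, …, 85, with X_I the indicator of one ascent.
There are 85 indicators.
For each fixed i, the pair (π(i), π(i+1)) is a uniformly random ordered pair of distinct values from {1, …, 86}; by symmetry P[π(i) < π(i+1)] = 1/2.
By linearity: E[X] = 85 · (1/2) = (86 − 1) · (1/2) = 85/2 ≈ 42.5000.

E[X] = 85/2 = 42.5000.


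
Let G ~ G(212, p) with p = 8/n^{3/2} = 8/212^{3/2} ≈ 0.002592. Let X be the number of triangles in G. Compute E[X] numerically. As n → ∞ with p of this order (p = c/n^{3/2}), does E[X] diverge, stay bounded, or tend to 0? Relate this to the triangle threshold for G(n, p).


Number of potential triangles: C(212, 3) = 1565620.
Each occurs with probability p³ ≈ (0.002592)³ ≈ 1.740839e-08.
By linearity: E[X] = C(212, 3)·p³ ≈ 1565620 · 1.740839e-08 ≈ 0.0273.
Since α = 3/2 > 1, p = c/n^{3/2} = o(1/n) is below the triangle threshold p ~ 1/n. Asymptotically E[X] ~ (c³/6)·n^{3(1−α)} = (8³/6)·n^{-1.5} → 0, so by Markov's inequality G has no triangles w.h.p.

E[X] ≈ 0.0273; in regime p = Θ(1/n^{3/2}) E[X] tends to 0 (below the triangle threshold p ~ 1/n).


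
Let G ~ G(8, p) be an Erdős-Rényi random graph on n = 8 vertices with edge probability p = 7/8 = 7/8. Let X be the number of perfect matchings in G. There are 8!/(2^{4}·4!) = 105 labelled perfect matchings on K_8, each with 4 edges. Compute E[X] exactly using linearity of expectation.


K_8 has 8!/(2^{4}·4!) = 105 labelled perfect matchings.
For each such perfect matching H, let X_H = 1 if all 4 edges of H are present in G. Then P[X_H = 1] = p^{4} = (7/8)^{4} = 2401/4096.
By linearity: E[X] = Σ_H E[X_H] = 105 · p^{4} = 105 · 2401/4096 = 252105/4096.
Numerically: E[X] ≈ 61.549.

E[X] = 105 · (7/8)^{4} = 252105/4096 ≈ 61.549.


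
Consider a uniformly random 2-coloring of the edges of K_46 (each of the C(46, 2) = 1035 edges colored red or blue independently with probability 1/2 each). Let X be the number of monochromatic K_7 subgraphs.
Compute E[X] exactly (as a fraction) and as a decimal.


Let X = Σ_S X_S over the C(46, 7) = 53524680 subsets S of size 7, where X_S = 1 if the K_7 on S is monochromatic.
For a fixed S, the K_7 on S has C(7, 2) = 21 edges. P[all 21 edges red] = (1/2)^21, and likewise for blue, so P[monochromatic] = 2·(1/2)^21 = 2^{1 − 21} = 1/1048576.
By linearity of expectation: E[X] = C(46, 7) · 2^{1 − 21} = 53524680 · 1/1048576 = 6690585/131072.
Numerically: E[X] ≈ 51.0451.

E[X] = C(46,7)·2^(1−C(7,2)) = 6690585/131072 ≈ 51.0451.


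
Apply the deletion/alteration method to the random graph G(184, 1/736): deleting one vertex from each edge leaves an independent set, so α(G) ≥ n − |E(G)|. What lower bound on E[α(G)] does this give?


E[|E(G)|] = C(184, 2)·p = 16836 · (1/736) = 183/8.
E[α(G)] ≥ n − E[|E(G)|] = 184 − 183/8 = 1289/8.
Numerically: ≈ 161.12500.
(This is only a lower bound; the true E[α(G)] may be larger.)

E[α(G)] ≥ 1289/8 ≈ 161.12500.


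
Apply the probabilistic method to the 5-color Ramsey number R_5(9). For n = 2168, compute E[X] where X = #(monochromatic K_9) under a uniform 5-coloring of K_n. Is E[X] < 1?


E[X] = C(2168, 9) · 5^{1 − 36} = 2867804175977929537095120 · 5^{−35} = 2867804175977929537095120/2910383045673370361328125.
As a reduced fraction: E[X] = 573560835195585907419024/582076609134674072265625 ≈ 0.985.
Is E[X] < 1? YES.
Since E[X] < 1, there exists a 5-coloring of K_{2168} with no monochromatic K_9; hence R_5(9) > 2168.

E[X] = 573560835195585907419024/582076609134674072265625 ≈ 0.985; E[X] < 1, so R_5(9) > 2168.


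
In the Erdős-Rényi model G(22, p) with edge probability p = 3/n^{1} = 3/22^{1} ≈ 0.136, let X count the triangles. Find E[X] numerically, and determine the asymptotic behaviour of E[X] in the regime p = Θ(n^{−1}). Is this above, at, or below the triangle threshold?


Number of potential triangles: C(22, 3) = 1540.
Each occurs with probability p³ ≈ (0.136)³ ≈ 2.53569e-03.
By linearity: E[X] = C(22, 3)·p³ ≈ 1540 · 2.53569e-03 ≈ 3.905.
Here α = 1, so p = 3/n is exactly at the triangle threshold p ~ 1/n. Asymptotically E[X] → c³/6 = 3³/6 = 9/2 ≈ 4.500, a bounded constant. In this regime the triangle count is asymptotically Poisson(c³/6).

E[X] ≈ 3.905; in regime p = Θ(1/n^{1}) E[X] stays bounded (at the triangle threshold p ~ 1/n).


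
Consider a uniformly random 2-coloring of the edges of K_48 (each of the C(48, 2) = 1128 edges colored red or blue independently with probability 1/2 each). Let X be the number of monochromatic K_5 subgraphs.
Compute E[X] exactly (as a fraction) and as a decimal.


Let X = Σ_S X_S over the C(48, 5) = 1712304 subsets S of size 5, where X_S = 1 if the K_5 on S is monochromatic.
For a fixed S, the K_5 on S has C(5, 2) = 10 edges. P[all 10 edges red] = (1/2)^10, and likewise for blue, so P[monochromatic] = 2·(1/2)^10 = 2^{1 − 10} = 1/512.
By linearity of expectation: E[X] = C(48, 5) · 2^{1 − 10} = 1712304 · 1/512 = 107019/32.
Numerically: E[X] ≈ 3344.34375.

E[X] = C(48,5)·2^(1−C(5,2)) = 107019/32 ≈ 3344.34375.


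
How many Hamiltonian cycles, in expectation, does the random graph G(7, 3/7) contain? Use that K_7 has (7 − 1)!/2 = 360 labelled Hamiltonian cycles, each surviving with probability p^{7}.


K_7 has (7 − 1)!/2 = 360 labelled Hamiltonian cycles.
For each such Hamiltonian cycle H, let X_H = 1 if all 7 edges of H are present in G. Then P[X_H = 1] = p^{7} = (3/7)^{7} = 2187/823543.
Summing the indicators: E[X] = Σ_H E[X_H] = 360 · p^{7} = 360 · 2187/823543 = 787320/823543.
Numerically: E[X] ≈ 0.956.

E[X] = 360 · (3/7)^{7} = 787320/823543 ≈ 0.956.


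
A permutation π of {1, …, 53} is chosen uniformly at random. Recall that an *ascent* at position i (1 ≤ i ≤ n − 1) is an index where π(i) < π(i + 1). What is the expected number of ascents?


Write X = Σ X_I over i = 1, …, 52, with X_I the indicator of one ascent.
There are 52 indicators.
For each fixed i, the pair (π(i), π(i+1)) is a uniformly random ordered pair of distinct values from {1, …, 53}; by symmetry P[π(i) < π(i+1)] = 1/2.
By linearity: E[X] = 52 · (1/2) = (53 − 1) · (1/2) = 26 ≈ 26.000.

E[X] = 26 = 26.000.


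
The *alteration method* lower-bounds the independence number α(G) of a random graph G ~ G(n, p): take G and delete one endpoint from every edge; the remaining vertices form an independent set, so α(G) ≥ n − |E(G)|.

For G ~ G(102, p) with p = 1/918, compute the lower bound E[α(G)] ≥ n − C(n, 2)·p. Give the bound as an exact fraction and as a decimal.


E[|E(G)|] = C(102, 2)·p = 5151 · (1/918) = 101/18.
E[α(G)] ≥ n − E[|E(G)|] = 102 − 101/18 = 1735/18.
Numerically: ≈ 96.388889.
(This is only a lower bound; the true E[α(G)] may be larger.)

E[α(G)] ≥ 1735/18 ≈ 96.388889.


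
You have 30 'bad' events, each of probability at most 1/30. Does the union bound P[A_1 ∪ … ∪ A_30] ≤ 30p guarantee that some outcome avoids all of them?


Union bound: P[∪_{i=1}^{30} A_i] ≤ Σ_i P[A_i] ≤ 30·p = 30·(1/30) = 1.
Numerically: 1 ≈ 1.000.
Is 1 < 1? NO.
Since the bound 1 is ≥ 1, the union bound is uninformative here; it does NOT by itself certify existence.

30·p = 1 ≈ 1.000; existence NOT certified by the union bound.


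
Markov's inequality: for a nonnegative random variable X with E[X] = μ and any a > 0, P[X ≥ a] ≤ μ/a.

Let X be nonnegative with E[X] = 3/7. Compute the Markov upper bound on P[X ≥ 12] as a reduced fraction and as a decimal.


μ = E[X] = 3/7, a = 12.
Markov: P[X ≥ 12] ≤ μ/a = (3/7)/12 = 1/28.
Numerically: ≈ 0.036.
(Since a = 12 > μ = 0.429, the bound 1/28 is < 1 and informative.)

P[X ≥ 12] ≤ 1/28 ≈ 0.036.


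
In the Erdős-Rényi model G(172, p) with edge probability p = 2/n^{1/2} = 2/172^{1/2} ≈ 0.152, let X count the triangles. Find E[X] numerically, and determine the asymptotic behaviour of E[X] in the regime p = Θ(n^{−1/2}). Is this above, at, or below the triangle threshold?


Number of potential triangles: C(172, 3) = 833340.
Each occurs with probability p³ ≈ (0.152)³ ≈ 3.54648e-03.
By linearity: E[X] = C(172, 3)·p³ ≈ 833340 · 3.54648e-03 ≈ 2955.422.
Since α = 1/2 < 1, p = c/n^{1/2} ≫ 1/n is above the triangle threshold p ~ 1/n. Asymptotically E[X] ~ (c³/6)·n^{3(1−α)} = (2³/6)·n^{1.5} → ∞; triangles are abundant w.h.p.

E[X] ≈ 2955.422; in regime p = Θ(1/n^{1/2}) E[X] diverges (above the triangle threshold p ~ 1/n).


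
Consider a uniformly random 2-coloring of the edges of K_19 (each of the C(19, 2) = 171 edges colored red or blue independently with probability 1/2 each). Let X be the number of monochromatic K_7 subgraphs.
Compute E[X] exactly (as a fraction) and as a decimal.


Let X = Σ_S X_S over the C(19, 7) = 50388 subsets S of size 7, where X_S = 1 if the K_7 on S is monochromatic.
For a fixed S, the K_7 on S has C(7, 2) = 21 edges. P[all 21 edges red] = (1/2)^21, and likewise for blue, so P[monochromatic] = 2·(1/2)^21 = 2^{1 − 21} = 1/1048576.
By linearity of expectation: E[X] = C(19, 7) · 2^{1 − 21} = 50388 · 1/1048576 = 12597/262144.
Numerically: E[X] ≈ 0.0481.

E[X] = C(19,7)·2^(1−C(7,2)) = 12597/262144 ≈ 0.0481.


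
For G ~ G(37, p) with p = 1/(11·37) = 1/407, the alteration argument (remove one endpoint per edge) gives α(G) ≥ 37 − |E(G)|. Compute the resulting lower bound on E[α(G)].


E[|E(G)|] = C(37, 2)·p = 666 · (1/407) = 18/11.
E[α(G)] ≥ n − E[|E(G)|] = 37 − 18/11 = 389/11.
Numerically: ≈ 35.3636.
(This is only a lower bound; the true E[α(G)] may be larger.)

E[α(G)] ≥ 389/11 ≈ 35.3636.


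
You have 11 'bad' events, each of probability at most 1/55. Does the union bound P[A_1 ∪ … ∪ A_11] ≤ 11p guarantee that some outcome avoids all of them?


Union bound: P[∪_{i=1}^{11} A_i] ≤ Σ_i P[A_i] ≤ 11·p = 11·(1/55) = 1/5.
Numerically: 1/5 ≈ 0.2000.
Is 1/5 < 1? YES.
Since P[∪ A_i] ≤ 1/5 < 1, the complement has P[∩ A_i^c] ≥ 1 − 1/5 = 4/5 > 0, so some outcome avoids every A_i.

11·p = 1/5 ≈ 0.2000; existence CERTIFIED by the union bound.


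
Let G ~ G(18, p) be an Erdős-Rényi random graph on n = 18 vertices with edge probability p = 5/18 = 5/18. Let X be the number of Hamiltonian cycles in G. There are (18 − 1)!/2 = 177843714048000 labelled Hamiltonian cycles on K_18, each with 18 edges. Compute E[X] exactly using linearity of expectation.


K_18 has (18 − 1)!/2 = 177843714048000 labelled Hamiltonian cycles.
For each such Hamiltonian cycle H, let X_H = 1 if all 18 edges of H are present in G. Then P[X_H = 1] = p^{18} = (5/18)^{18} = 3814697265625/39346408075296537575424.
By linearity: E[X] = Σ_H E[X_H] = 177843714048000 · p^{18} = 177843714048000 · 3814697265625/39346408075296537575424 = 56800365447998046875/3294258113514384.
Numerically: E[X] ≈ 17242.2.

E[X] = 177843714048000 · (5/18)^{18} = 56800365447998046875/3294258113514384 ≈ 17242.2.


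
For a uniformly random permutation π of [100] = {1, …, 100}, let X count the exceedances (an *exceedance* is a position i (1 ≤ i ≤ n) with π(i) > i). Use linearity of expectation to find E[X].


Write X = Σ_{i=1}^{100} X_i, where X_i = 1_{π(i) > i}.
For each fixed i, π(i) is uniform over {1, …, 100} (marginal of a uniform permutation), so P[π(i) > i] = (n − i)/n. Summing: Σ_{i=1}^{100} (n − i)/n = (0 + 1 + … + 99)/100 = 100(100 − 1)/(2·100) = (100 − 1)/2.
Hence E[X] = Σ_{i=1}^{100} (100 − i)/100 = 99/2 ≈ 49.50000.

E[X] = 99/2 = 49.50000.


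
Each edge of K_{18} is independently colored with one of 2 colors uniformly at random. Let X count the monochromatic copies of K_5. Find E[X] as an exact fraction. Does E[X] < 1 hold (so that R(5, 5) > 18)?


E[X] = C(18, 5) · 2^{1 − 10} = 8568 · 2^{−9} = 8568/512.
As a reduced fraction: E[X] = 1071/64 ≈ 16.734.
Is E[X] < 1? NO.
Since E[X] ≥ 1, the first-moment bound is inconclusive at n = 18; it does NOT by itself certify R(5, 5) > 18.

E[X] = 1071/64 ≈ 16.734; E[X] ≥ 1; first-moment method inconclusive here.


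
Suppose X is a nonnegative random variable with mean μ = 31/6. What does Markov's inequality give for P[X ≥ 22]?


μ = E[X] = 31/6, a = 22.
Markov: P[X ≥ 22] ≤ μ/a = (31/6)/22 = 31/132.
Numerically: ≈ 0.23485.
(Since a = 22 > μ = 5.16667, the bound 31/132 is < 1 and informative.)

P[X ≥ 22] ≤ 31/132 ≈ 0.23485.


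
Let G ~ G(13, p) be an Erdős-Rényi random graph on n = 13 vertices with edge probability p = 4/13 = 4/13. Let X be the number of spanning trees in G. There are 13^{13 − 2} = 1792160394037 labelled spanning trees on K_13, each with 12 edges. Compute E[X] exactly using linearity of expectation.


K_13 has 13^{13 − 2} = 1792160394037 labelled spanning trees.
For each such spanning tree H, let X_H = 1 if all 12 edges of H are present in G. Then P[X_H = 1] = p^{12} = (4/13)^{12} = 16777216/23298085122481.
By linearity of expectation: E[X] = Σ_H E[X_H] = 1792160394037 · p^{12} = 1792160394037 · 16777216/23298085122481 = 16777216/13.
Numerically: E[X] ≈ 1.29e+06.

E[X] = 1792160394037 · (4/13)^{12} = 16777216/13 ≈ 1.29e+06.


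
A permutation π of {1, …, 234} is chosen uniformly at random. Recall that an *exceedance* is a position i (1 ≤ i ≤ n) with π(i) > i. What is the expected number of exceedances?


Write X = Σ_{i=1}^{234} X_i, where X_i = 1_{π(i) > i}.
For each fixed i, π(i) is uniform over {1, …, 234} (marginal of a uniform permutation), so P[π(i) > i] = (n − i)/n. Summing: Σ_{i=1}^{234} (n − i)/n = (0 + 1 + … + 233)/234 = 234(234 − 1)/(2·234) = (234 − 1)/2.
Hence E[X] = Σ_{i=1}^{234} (234 − i)/234 = 233/2 ≈ 116.50000.

E[X] = 233/2 = 116.50000.


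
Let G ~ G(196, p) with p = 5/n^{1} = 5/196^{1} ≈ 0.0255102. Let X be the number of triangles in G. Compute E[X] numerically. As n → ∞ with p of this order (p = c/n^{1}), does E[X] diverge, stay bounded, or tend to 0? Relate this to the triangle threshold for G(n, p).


Number of potential triangles: C(196, 3) = 1235780.
Each occurs with probability p³ ≈ (0.0255102)³ ≈ 1.66012886e-05.
By linearity: E[X] = C(196, 3)·p³ ≈ 1235780 · 1.66012886e-05 ≈ 20.515540.
Here α = 1, so p = 5/n is exactly at the triangle threshold p ~ 1/n. Asymptotically E[X] → c³/6 = 5³/6 = 125/6 ≈ 20.833333, a bounded constant. In this regime the triangle count is asymptotically Poisson(c³/6).

E[X] ≈ 20.515540; in regime p = Θ(1/n^{1}) E[X] stays bounded (at the triangle threshold p ~ 1/n).


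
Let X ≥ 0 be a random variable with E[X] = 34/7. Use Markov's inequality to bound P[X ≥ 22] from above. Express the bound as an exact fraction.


μ = E[X] = 34/7, a = 22.
Markov: P[X ≥ 22] ≤ μ/a = (34/7)/22 = 17/77.
Numerically: ≈ 0.221.
(Since a = 22 > μ = 4.857, the bound 17/77 is < 1 and informative.)

P[X ≥ 22] ≤ 17/77 ≈ 0.221.


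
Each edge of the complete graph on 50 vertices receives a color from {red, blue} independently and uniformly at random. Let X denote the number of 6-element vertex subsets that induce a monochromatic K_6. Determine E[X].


Let X = Σ_S X_S over the C(50, 6) = 15890700 subsets S of size 6, where X_S = 1 if the K_6 on S is monochromatic.
For a fixed S, the K_6 on S has C(6, 2) = 15 edges. P[all 15 edges red] = (1/2)^15, and likewise for blue, so P[monochromatic] = 2·(1/2)^15 = 2^{1 − 15} = 1/16384.
Summing: E[X] = C(50, 6) · 2^{1 − 15} = 15890700 · 1/16384 = 3972675/4096.
Numerically: E[X] ≈ 969.891.

E[X] = C(50,6)·2^(1−C(6,2)) = 3972675/4096 ≈ 969.891.


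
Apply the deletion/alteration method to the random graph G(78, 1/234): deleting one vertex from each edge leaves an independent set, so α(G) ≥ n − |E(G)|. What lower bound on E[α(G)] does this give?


E[|E(G)|] = C(78, 2)·p = 3003 · (1/234) = 77/6.
E[α(G)] ≥ n − E[|E(G)|] = 78 − 77/6 = 391/6.
Numerically: ≈ 65.16667.
(This is only a lower bound; the true E[α(G)] may be larger.)

E[α(G)] ≥ 391/6 ≈ 65.16667.


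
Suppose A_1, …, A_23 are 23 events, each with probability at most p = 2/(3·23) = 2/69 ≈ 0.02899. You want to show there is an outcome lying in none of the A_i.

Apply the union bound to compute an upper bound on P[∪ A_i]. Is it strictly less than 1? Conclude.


Union bound: P[∪_{i=1}^{23} A_i] ≤ Σ_i P[A_i] ≤ 23·p = 23·(2/69) = 2/3.
Numerically: 2/3 ≈ 0.66667.
Is 2/3 < 1? YES.
Since P[∪ A_i] ≤ 2/3 < 1, the complement has P[∩ A_i^c] ≥ 1 − 2/3 = 1/3 > 0, so some outcome avoids every A_i.

23·p = 2/3 ≈ 0.66667; existence CERTIFIED by the union bound.


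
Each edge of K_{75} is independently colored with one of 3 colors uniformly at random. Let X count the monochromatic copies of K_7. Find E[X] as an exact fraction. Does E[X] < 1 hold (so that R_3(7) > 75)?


E[X] = C(75, 7) · 3^{1 − 21} = 1984829850 · 3^{−20} = 1984829850/3486784401.
As a reduced fraction: E[X] = 220536650/387420489 ≈ 0.569244.
Is E[X] < 1? YES.
Since E[X] < 1, there exists a 3-coloring of K_{75} with no monochromatic K_7; hence R_3(7) > 75.

E[X] = 220536650/387420489 ≈ 0.569244; E[X] < 1, so R_3(7) > 75.


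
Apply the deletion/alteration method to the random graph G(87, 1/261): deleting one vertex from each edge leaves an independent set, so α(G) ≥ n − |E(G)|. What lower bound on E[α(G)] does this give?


E[|E(G)|] = C(87, 2)·p = 3741 · (1/261) = 43/3.
E[α(G)] ≥ n − E[|E(G)|] = 87 − 43/3 = 218/3.
Numerically: ≈ 72.6667.
(This is only a lower bound; the true E[α(G)] may be larger.)

E[α(G)] ≥ 218/3 ≈ 72.6667.


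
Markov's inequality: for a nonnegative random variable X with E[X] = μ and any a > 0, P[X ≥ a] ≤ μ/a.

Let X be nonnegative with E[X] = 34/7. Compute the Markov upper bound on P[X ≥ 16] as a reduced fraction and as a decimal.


μ = E[X] = 34/7, a = 16.
Markov: P[X ≥ 16] ≤ μ/a = (34/7)/16 = 17/56.
Numerically: ≈ 0.303571.
(Since a = 16 > μ = 4.857143, the bound 17/56 is < 1 and informative.)

P[X ≥ 16] ≤ 17/56 ≈ 0.303571.


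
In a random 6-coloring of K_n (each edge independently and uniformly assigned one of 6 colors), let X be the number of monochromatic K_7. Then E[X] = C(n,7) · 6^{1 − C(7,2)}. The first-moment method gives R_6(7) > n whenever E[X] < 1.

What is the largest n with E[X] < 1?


We need C(n, 7) · 6^{1 − 21} < 1, i.e. C(n, 7) < 6^{21 − 1} = 3656158440062976.
Check values of n near the boundary:
  n = 565: C(565, 7) = 3513212521235560; 3513212521235560 < 3656158440062976? YES
  n = 566: C(566, 7) = 3557206237959440; 3557206237959440 < 3656158440062976? YES
  n = 567: C(567, 7) = 3601671315933933; 3601671315933933 < 3656158440062976? YES
  n = 568: C(568, 7) = 3646611956239704; 3646611956239704 < 3656158440062976? YES
  n = 569: C(569, 7) = 3692032389858348; 3692032389858348 < 3656158440062976? NO
The largest n with C(n, 7) < 3656158440062976 is n = 568 (where E[X] = 16882462760369/16926659444736 ≈ 0.9974). Hence R_6(7) > 568, i.e. R_6(7) ≥ 569.

Largest n = 568; hence R_6(7) > 568.


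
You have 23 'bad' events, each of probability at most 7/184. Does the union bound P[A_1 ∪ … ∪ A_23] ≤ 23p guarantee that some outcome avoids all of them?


Union bound: P[∪_{i=1}^{23} A_i] ≤ Σ_i P[A_i] ≤ 23·p = 23·(7/184) = 7/8.
Numerically: 7/8 ≈ 0.875000.
Is 7/8 < 1? YES.
Since P[∪ A_i] ≤ 7/8 < 1, the complement has P[∩ A_i^c] ≥ 1 − 7/8 = 1/8 > 0, so some outcome avoids every A_i.

23·p = 7/8 ≈ 0.875000; existence CERTIFIED by the union bound.


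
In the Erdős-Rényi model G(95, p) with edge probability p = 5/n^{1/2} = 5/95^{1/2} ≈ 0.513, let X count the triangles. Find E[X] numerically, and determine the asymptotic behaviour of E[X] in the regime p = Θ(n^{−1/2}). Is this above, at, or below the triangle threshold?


Number of potential triangles: C(95, 3) = 138415.
Each occurs with probability p³ ≈ (0.513)³ ≈ 1.34997e-01.
By linearity: E[X] = C(95, 3)·p³ ≈ 138415 · 1.34997e-01 ≈ 18685.631.
Since α = 1/2 < 1, p = c/n^{1/2} ≫ 1/n is above the triangle threshold p ~ 1/n. Asymptotically E[X] ~ (c³/6)·n^{3(1−α)} = (5³/6)·n^{1.5} → ∞; triangles are abundant w.h.p.

E[X] ≈ 18685.631; in regime p = Θ(1/n^{1/2}) E[X] diverges (above the triangle threshold p ~ 1/n).


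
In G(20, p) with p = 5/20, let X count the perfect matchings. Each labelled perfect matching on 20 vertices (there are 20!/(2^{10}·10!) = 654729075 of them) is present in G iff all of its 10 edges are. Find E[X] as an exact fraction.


K_20 has 20!/(2^{10}·10!) = 654729075 labelled perfect matchings.
For each such perfect matching H, let X_H = 1 if all 10 edges of H are present in G. Then P[X_H = 1] = p^{10} = (1/4)^{10} = 1/1048576.
By linearity of expectation: E[X] = Σ_H E[X_H] = 654729075 · p^{10} = 654729075 · 1/1048576 = 654729075/1048576.
Numerically: E[X] ≈ 624.398.

E[X] = 654729075 · (1/4)^{10} = 654729075/1048576 ≈ 624.398.


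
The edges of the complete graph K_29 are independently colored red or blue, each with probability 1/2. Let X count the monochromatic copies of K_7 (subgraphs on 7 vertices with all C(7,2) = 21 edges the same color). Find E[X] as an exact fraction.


Let X = Σ_S X_S over the C(29, 7) = 1560780 subsets S of size 7, where X_S = 1 if the K_7 on S is monochromatic.
For a fixed S, the K_7 on S has C(7, 2) = 21 edges. P[all 21 edges red] = (1/2)^21, and likewise for blue, so P[monochromatic] = 2·(1/2)^21 = 2^{1 − 21} = 1/1048576.
By linearity of expectation: E[X] = C(29, 7) · 2^{1 − 21} = 1560780 · 1/1048576 = 390195/262144.
Numerically: E[X] ≈ 1.488476.

E[X] = C(29,7)·2^(1−C(7,2)) = 390195/262144 ≈ 1.488476.
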